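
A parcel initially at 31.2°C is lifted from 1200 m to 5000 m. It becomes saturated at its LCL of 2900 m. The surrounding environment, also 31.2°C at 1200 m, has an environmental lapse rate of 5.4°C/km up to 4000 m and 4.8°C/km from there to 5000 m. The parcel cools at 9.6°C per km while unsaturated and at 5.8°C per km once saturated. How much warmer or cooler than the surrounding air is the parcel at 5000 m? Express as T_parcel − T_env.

Parcel:
  1200 → 2900 m (dry, 9.6°C/km): ΔT = -9.6 × 1.7 = -16.32°C → T = 14.88°C
  2900 → 5000 m (saturated, 5.8°C/km): ΔT = -5.8 × 2.1 = -12.18°C → T = 2.7°C
Environment:
  1200 → 4000 m (environment, lower layer, 5.4°C/km): ΔT = -5.4 × 2.8 = -15.12°C → T = 16.08°C
  4000 → 5000 m (environment, upper layer, 4.8°C/km): ΔT = -4.8 × 1 = -4.8°C → T = 11.28°C
T_parcel − T_env = 2.7 − 11.28 = -8.58°C

-8.58°C (parcel cooler than environment)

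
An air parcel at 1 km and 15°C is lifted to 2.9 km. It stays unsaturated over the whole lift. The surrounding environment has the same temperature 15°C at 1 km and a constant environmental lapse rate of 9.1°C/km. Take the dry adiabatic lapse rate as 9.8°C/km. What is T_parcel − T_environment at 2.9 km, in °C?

Parcel:
  Dry to 2900 m: -9.8 × 1.9 km = -18.62°C, so T = -3.62°C.
Environment:
  Environment to 2900 m: -9.1 × 1.9 km = -17.29°C, so T = -2.29°C.
T_parcel − T_env = -3.62 − (-2.29) = -1.33°C

-1.33°C (parcel cooler than environment)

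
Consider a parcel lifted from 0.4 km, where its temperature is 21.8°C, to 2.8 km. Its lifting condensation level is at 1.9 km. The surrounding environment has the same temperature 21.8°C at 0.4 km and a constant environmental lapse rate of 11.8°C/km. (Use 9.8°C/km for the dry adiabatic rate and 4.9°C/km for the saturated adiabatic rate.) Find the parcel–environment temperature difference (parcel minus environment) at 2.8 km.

Parcel:
  From 400 m to 1900 m (dry): cools by 9.8 × 1.5 = 14.7°C, giving 7.1°C.
  From 1900 m to 2800 m (saturated): cools by 4.9 × 0.9 = 4.41°C, giving 2.69°C.
Environment:
  From 400 m to 2800 m (environment): cools by 11.8 × 2.4 = 28.32°C, giving -6.52°C.
T_parcel − T_env = 2.69 − (-6.52) = +9.21°C

+9.21°C (parcel warmer than environment)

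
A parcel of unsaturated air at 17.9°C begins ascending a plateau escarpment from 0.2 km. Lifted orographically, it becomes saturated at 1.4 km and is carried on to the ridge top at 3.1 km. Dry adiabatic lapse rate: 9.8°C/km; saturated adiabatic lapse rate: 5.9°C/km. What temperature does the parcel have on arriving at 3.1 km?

-3.89°C

From 200 m to 1400 m (dry): cools by 9.8 × 1.2 = 11.76°C, giving 6.14°C.
From 1400 m to 3100 m (saturated): cools by 5.9 × 1.7 = 10.03°C, giving -3.89°C.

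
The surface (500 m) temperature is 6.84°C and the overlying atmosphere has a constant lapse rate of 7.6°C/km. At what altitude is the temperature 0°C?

Height above start = (6.84 − 0) / 7.6 = 0.9 km
Altitude = 500 m + 900 m = 1400 m

1400 m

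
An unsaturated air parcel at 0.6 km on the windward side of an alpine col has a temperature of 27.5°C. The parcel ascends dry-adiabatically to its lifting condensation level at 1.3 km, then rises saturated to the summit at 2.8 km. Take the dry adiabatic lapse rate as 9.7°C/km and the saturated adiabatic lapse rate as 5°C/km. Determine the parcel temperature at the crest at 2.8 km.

13.21°C

Dry to 1300 m: -9.7 × 0.7 km = -6.79°C, so T = 20.71°C.
Saturated to 2800 m: -5 × 1.5 km = -7.5°C, so T = 13.21°C.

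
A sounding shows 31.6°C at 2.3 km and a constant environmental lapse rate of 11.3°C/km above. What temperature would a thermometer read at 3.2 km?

21.43°C

From 2300 m to 3200 m (environmental): cools by 11.3 × 0.9 = 10.17°C, giving 21.43°C.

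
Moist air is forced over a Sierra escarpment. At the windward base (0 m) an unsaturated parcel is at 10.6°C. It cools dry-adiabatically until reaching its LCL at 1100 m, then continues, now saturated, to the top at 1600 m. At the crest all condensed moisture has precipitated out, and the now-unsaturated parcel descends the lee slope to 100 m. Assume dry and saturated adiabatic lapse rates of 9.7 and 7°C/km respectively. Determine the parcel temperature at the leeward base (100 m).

10.98°C

From 0 m to 1100 m (dry): cools by 9.7 × 1.1 = 10.67°C, giving -0.07°C.
From 1100 m to 1600 m (saturated): cools by 7 × 0.5 = 3.5°C, giving -3.57°C.
From 1600 m to 100 m (dry descent): warms by 9.7 × 1.5 = 14.55°C, giving 10.98°C.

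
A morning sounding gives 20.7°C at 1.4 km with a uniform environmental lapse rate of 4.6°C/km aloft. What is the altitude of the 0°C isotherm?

Height above start = (20.7 − 0) / 4.6 = 4.5 km
Altitude = 1400 m + 4500 m = 5900 m

5.9 km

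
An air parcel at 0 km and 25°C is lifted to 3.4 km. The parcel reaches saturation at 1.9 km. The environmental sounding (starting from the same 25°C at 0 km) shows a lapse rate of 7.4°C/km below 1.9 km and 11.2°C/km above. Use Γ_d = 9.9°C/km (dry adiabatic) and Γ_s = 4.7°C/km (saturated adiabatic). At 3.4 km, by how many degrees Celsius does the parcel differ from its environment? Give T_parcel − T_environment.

+5°C (parcel warmer than environment)

Parcel:
  Dry to 1900 m: -9.9 × 1.9 km = -18.81°C, so T = 6.19°C.
  Saturated to 3400 m: -4.7 × 1.5 km = -7.05°C, so T = -0.86°C.
Environment:
  Environment, lower layer to 1900 m: -7.4 × 1.9 km = -14.06°C, so T = 10.94°C.
  Environment, upper layer to 3400 m: -11.2 × 1.5 km = -16.8°C, so T = -5.86°C.
T_parcel − T_env = -0.86 − (-5.86) = +5°C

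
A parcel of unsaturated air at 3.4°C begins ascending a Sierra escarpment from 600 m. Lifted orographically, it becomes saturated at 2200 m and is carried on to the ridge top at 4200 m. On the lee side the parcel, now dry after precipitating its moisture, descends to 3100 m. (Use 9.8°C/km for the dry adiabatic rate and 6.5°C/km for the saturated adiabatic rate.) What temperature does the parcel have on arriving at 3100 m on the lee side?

-14.5°C

From 600 m to 2200 m (dry): cools by 9.8 × 1.6 = 15.68°C, giving -12.28°C.
From 2200 m to 4200 m (saturated): cools by 6.5 × 2 = 13°C, giving -25.28°C.
From 4200 m to 3100 m (dry descent): warms by 9.8 × 1.1 = 10.78°C, giving -14.5°C.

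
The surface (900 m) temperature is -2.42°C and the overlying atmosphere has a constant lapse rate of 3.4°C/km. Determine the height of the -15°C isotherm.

4600 m

Height above start = (-2.42 − (-15)) / 3.4 = 3.7 km
Altitude = 900 m + 3700 m = 4600 m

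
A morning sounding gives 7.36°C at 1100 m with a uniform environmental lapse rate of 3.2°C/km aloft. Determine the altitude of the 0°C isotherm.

Height above start = (7.36 − 0) / 3.2 = 2.3 km
Altitude = 1100 m + 2300 m = 3400 m

3400 m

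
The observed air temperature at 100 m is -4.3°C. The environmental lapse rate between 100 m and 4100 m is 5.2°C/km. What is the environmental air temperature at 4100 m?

100 → 4100 m (environmental, 5.2°C/km): ΔT = -5.2 × 4 = -20.8°C → T = -25.1°C

-25.1°C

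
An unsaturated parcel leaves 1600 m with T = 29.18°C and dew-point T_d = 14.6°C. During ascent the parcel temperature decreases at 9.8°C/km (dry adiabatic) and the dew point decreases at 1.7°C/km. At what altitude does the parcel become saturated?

T and T_d converge at 9.8 − 1.7 = 8.1°C per km
Height above start = (29.18 − 14.6) / 8.1 = 1.8 km
LCL altitude = 1600 m + 1800 m = 3400 m

3400 m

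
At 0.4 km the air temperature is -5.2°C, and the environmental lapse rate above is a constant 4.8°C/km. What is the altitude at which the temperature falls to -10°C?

Height above start = (-5.2 − (-10)) / 4.8 = 1 km
Altitude = 400 m + 1000 m = 1400 m

1.4 km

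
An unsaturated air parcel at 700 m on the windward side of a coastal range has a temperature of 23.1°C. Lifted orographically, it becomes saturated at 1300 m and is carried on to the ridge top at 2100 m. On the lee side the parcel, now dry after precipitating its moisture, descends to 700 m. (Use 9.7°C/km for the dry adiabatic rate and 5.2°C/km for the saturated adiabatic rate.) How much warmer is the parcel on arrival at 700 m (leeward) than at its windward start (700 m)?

+3.6°C

Dry to 1300 m: -9.7 × 0.6 km = -5.82°C, so T = 17.28°C.
Saturated to 2100 m: -5.2 × 0.8 km = -4.16°C, so T = 13.12°C.
Dry descent to 700 m: +9.7 × 1.4 km = +13.58°C, so T = 26.7°C.
Net change vs windward start: 26.7 − 23.1 = +3.6°C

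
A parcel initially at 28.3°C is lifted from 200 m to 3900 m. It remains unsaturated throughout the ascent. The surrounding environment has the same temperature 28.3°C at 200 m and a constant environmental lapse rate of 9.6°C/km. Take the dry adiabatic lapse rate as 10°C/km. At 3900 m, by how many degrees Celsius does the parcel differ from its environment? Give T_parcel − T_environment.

Parcel:
  From 200 m to 3900 m (dry): cools by 10 × 3.7 = 37°C, giving -8.7°C.
Environment:
  From 200 m to 3900 m (environment): cools by 9.6 × 3.7 = 35.52°C, giving -7.22°C.
T_parcel − T_env = -8.7 − (-7.22) = -1.48°C

-1.48°C (parcel cooler than environment)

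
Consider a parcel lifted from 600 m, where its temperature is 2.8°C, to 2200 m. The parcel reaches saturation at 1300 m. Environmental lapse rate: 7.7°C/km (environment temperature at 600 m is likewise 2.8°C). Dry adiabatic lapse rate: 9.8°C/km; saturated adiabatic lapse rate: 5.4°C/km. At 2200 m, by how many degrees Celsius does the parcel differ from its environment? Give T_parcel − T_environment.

+0.6°C (parcel warmer than environment)

Parcel:
  From 600 m to 1300 m (dry): cools by 9.8 × 0.7 = 6.86°C, giving -4.06°C.
  From 1300 m to 2200 m (saturated): cools by 5.4 × 0.9 = 4.86°C, giving -8.92°C.
Environment:
  From 600 m to 2200 m (environment): cools by 7.7 × 1.6 = 12.32°C, giving -9.52°C.
T_parcel − T_env = -8.92 − (-9.52) = +0.6°C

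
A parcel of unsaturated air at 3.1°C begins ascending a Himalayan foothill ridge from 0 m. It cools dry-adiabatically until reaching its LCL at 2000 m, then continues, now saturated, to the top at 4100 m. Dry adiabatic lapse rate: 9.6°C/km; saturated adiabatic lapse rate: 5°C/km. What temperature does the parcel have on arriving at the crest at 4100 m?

-26.6°C

0–2000 m, dry: Δz = 2 km ⇒ ΔT = -19.2°C; T = -16.1°C
2000–4100 m, saturated: Δz = 2.1 km ⇒ ΔT = -10.5°C; T = -26.6°C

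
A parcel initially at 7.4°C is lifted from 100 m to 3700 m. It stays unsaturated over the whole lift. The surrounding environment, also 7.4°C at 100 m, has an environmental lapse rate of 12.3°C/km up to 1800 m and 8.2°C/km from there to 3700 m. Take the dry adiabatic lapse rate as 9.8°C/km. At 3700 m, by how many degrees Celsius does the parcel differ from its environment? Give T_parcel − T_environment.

+1.21°C (parcel warmer than environment)

Parcel:
  100 → 3700 m (dry, 9.8°C/km): ΔT = -9.8 × 3.6 = -35.28°C → T = -27.88°C
Environment:
  100 → 1800 m (environment, lower layer, 12.3°C/km): ΔT = -12.3 × 1.7 = -20.91°C → T = -13.51°C
  1800 → 3700 m (environment, upper layer, 8.2°C/km): ΔT = -8.2 × 1.9 = -15.58°C → T = -29.09°C
T_parcel − T_env = -27.88 − (-29.09) = +1.21°C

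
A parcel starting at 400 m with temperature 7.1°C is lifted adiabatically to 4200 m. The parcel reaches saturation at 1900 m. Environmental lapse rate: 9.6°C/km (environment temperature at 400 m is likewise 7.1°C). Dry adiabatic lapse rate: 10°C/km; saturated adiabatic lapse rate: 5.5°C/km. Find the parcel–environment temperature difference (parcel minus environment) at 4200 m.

+8.83°C (parcel warmer than environment)

Parcel:
  From 400 m to 1900 m (dry): cools by 10 × 1.5 = 15°C, giving -7.9°C.
  From 1900 m to 4200 m (saturated): cools by 5.5 × 2.3 = 12.65°C, giving -20.55°C.
Environment:
  From 400 m to 4200 m (environment): cools by 9.6 × 3.8 = 36.48°C, giving -29.38°C.
T_parcel − T_env = -20.55 − (-29.38) = +8.83°C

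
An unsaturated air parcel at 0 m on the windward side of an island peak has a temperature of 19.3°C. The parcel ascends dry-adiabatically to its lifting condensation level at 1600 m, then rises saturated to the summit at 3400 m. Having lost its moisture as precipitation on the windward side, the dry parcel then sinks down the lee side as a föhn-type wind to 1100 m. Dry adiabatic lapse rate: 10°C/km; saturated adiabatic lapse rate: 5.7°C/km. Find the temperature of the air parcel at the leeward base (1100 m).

Dry to 1600 m: -10 × 1.6 km = -16°C, so T = 3.3°C.
Saturated to 3400 m: -5.7 × 1.8 km = -10.26°C, so T = -6.96°C.
Dry descent to 1100 m: +10 × 2.3 km = +23°C, so T = 16.04°C.

16.04°C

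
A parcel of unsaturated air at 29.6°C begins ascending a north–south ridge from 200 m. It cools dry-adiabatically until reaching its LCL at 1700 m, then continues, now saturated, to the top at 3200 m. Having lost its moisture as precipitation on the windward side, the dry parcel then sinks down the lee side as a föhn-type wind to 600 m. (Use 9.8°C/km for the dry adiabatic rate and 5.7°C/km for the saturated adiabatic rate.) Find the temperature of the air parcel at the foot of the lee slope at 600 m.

31.83°C

200 → 1700 m (dry, 9.8°C/km): ΔT = -9.8 × 1.5 = -14.7°C → T = 14.9°C
1700 → 3200 m (saturated, 5.7°C/km): ΔT = -5.7 × 1.5 = -8.55°C → T = 6.35°C
3200 → 600 m (dry descent, 9.8°C/km): ΔT = +9.8 × 2.6 = +25.48°C → T = 31.83°C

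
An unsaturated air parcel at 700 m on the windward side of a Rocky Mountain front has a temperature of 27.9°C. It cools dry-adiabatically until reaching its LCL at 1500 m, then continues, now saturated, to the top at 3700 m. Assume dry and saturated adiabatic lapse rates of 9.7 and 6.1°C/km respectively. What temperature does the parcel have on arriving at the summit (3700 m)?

6.72°C

Dry to 1500 m: -9.7 × 0.8 km = -7.76°C, so T = 20.14°C.
Saturated to 3700 m: -6.1 × 2.2 km = -13.42°C, so T = 6.72°C.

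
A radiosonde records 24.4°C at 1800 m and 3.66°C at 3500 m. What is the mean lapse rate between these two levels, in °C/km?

12.2°C/km

Γ = −ΔT/Δz = (24.4 − 3.66) / (3500 − 1800) m
  = 20.74°C / 1.7 km = 12.2°C/km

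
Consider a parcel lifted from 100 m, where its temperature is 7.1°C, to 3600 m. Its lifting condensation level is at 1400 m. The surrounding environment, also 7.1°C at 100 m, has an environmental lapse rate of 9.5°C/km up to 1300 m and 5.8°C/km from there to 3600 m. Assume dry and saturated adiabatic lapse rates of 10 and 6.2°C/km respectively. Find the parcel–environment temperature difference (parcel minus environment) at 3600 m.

Parcel:
  From 100 m to 1400 m (dry): cools by 10 × 1.3 = 13°C, giving -5.9°C.
  From 1400 m to 3600 m (saturated): cools by 6.2 × 2.2 = 13.64°C, giving -19.54°C.
Environment:
  From 100 m to 1300 m (environment, lower layer): cools by 9.5 × 1.2 = 11.4°C, giving -4.3°C.
  From 1300 m to 3600 m (environment, upper layer): cools by 5.8 × 2.3 = 13.34°C, giving -17.64°C.
T_parcel − T_env = -19.54 − (-17.64) = -1.9°C

-1.9°C (parcel cooler than environment)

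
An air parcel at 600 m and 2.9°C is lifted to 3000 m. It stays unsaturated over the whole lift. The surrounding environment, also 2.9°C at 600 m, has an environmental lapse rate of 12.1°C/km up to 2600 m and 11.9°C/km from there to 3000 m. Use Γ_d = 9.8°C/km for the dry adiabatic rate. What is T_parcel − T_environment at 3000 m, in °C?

+5.44°C (parcel warmer than environment)

Parcel:
  From 600 m to 3000 m (dry): cools by 9.8 × 2.4 = 23.52°C, giving -20.62°C.
Environment:
  From 600 m to 2600 m (environment, lower layer): cools by 12.1 × 2 = 24.2°C, giving -21.3°C.
  From 2600 m to 3000 m (environment, upper layer): cools by 11.9 × 0.4 = 4.76°C, giving -26.06°C.
T_parcel − T_env = -20.62 − (-26.06) = +5.44°C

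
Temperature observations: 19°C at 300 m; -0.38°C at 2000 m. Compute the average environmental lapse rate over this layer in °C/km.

Γ = −ΔT/Δz = (19 − (-0.38)) / (2000 − 300) m
  = 19.38°C / 1.7 km = 11.4°C/km

11.4°C/km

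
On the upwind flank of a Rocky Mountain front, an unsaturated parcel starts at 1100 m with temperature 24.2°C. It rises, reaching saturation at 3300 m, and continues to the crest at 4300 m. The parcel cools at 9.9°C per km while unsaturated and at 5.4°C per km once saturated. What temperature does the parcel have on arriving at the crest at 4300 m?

Dry to 3300 m: -9.9 × 2.2 km = -21.78°C, so T = 2.42°C.
Saturated to 4300 m: -5.4 × 1 km = -5.4°C, so T = -2.98°C.

-2.98°C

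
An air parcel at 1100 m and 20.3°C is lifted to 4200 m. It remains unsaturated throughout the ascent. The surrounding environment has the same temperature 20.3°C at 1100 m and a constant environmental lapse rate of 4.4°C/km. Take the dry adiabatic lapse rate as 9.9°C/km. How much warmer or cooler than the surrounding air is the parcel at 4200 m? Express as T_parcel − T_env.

-17.05°C (parcel cooler than environment)

Parcel:
  1100–4200 m, dry: Δz = 3.1 km ⇒ ΔT = -30.69°C; T = -10.39°C
Environment:
  1100–4200 m, environment: Δz = 3.1 km ⇒ ΔT = -13.64°C; T = 6.66°C
T_parcel − T_env = -10.39 − 6.66 = -17.05°C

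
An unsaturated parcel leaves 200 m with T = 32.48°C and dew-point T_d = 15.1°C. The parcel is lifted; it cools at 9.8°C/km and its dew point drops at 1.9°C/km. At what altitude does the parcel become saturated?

T and T_d converge at 9.8 − 1.9 = 7.9°C per km
Height above start = (32.48 − 15.1) / 7.9 = 2.2 km
LCL altitude = 200 m + 2200 m = 2400 m

2400 m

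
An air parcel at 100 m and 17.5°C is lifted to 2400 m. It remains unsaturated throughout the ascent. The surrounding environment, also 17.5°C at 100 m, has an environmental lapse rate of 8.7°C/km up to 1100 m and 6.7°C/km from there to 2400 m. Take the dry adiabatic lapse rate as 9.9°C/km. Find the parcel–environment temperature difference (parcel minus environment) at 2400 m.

Parcel:
  100 → 2400 m (dry, 9.9°C/km): ΔT = -9.9 × 2.3 = -22.77°C → T = -5.27°C
Environment:
  100 → 1100 m (environment, lower layer, 8.7°C/km): ΔT = -8.7 × 1 = -8.7°C → T = 8.8°C
  1100 → 2400 m (environment, upper layer, 6.7°C/km): ΔT = -6.7 × 1.3 = -8.71°C → T = 0.09°C
T_parcel − T_env = -5.27 − 0.09 = -5.36°C

-5.36°C (parcel cooler than environment)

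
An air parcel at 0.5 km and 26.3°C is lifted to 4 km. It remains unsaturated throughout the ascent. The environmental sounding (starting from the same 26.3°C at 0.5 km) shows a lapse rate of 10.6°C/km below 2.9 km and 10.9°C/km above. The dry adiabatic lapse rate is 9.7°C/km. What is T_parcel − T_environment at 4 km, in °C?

+3.48°C (parcel warmer than environment)

Parcel:
  Dry to 4000 m: -9.7 × 3.5 km = -33.95°C, so T = -7.65°C.
Environment:
  Environment, lower layer to 2900 m: -10.6 × 2.4 km = -25.44°C, so T = 0.86°C.
  Environment, upper layer to 4000 m: -10.9 × 1.1 km = -11.99°C, so T = -11.13°C.
T_parcel − T_env = -7.65 − (-11.13) = +3.48°C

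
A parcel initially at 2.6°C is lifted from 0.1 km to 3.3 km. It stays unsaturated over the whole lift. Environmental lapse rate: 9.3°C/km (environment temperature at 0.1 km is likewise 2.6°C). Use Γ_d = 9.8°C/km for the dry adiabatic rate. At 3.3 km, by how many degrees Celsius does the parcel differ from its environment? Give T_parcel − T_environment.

Parcel:
  From 100 m to 3300 m (dry): cools by 9.8 × 3.2 = 31.36°C, giving -28.76°C.
Environment:
  From 100 m to 3300 m (environment): cools by 9.3 × 3.2 = 29.76°C, giving -27.16°C.
T_parcel − T_env = -28.76 − (-27.16) = -1.6°C

-1.6°C (parcel cooler than environment)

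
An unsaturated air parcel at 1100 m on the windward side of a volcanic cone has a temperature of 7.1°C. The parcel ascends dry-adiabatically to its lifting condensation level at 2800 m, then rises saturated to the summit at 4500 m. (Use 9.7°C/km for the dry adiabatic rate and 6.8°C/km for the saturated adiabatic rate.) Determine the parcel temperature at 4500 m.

-20.95°C

1100–2800 m, dry: Δz = 1.7 km ⇒ ΔT = -16.49°C; T = -9.39°C
2800–4500 m, saturated: Δz = 1.7 km ⇒ ΔT = -11.56°C; T = -20.95°C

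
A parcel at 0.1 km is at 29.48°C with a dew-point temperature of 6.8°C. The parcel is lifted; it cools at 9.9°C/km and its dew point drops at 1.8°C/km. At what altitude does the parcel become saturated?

2.9 km

T and T_d converge at 9.9 − 1.8 = 8.1°C per km
Height above start = (29.48 − 6.8) / 8.1 = 2.8 km
LCL altitude = 100 m + 2800 m = 2900 m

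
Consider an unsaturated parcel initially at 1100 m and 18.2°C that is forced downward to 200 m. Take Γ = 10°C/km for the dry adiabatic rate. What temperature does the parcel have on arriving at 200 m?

1100–200 m, dry adiabatic: Δz = 0.9 km ⇒ ΔT = +9°C; T = 27.2°C

27.2°C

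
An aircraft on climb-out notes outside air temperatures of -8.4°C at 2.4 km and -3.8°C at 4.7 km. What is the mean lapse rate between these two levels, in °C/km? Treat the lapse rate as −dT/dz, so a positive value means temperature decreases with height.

-2°C/km

Γ = −ΔT/Δz = (-8.4 − (-3.8)) / (4700 − 2400) m
  = -4.6°C / 2.3 km = -2°C/km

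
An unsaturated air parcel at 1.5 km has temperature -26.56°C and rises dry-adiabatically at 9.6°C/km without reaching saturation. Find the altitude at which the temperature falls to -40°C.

Height above start = (-26.56 − (-40)) / 9.6 = 1.4 km
Altitude = 1500 m + 1400 m = 2900 m

2.9 km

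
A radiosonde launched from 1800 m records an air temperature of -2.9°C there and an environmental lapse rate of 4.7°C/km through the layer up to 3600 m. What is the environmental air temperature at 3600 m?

Environmental to 3600 m: -4.7 × 1.8 km = -8.46°C, so T = -11.36°C.

-11.36°C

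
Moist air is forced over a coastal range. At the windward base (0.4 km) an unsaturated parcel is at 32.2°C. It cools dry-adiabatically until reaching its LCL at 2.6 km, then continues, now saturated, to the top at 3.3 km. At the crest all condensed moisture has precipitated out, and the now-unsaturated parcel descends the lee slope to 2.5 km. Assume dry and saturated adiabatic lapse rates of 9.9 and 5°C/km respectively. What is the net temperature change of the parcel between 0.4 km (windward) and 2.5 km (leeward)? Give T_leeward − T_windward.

-17.36°C

Dry to 2600 m: -9.9 × 2.2 km = -21.78°C, so T = 10.42°C.
Saturated to 3300 m: -5 × 0.7 km = -3.5°C, so T = 6.92°C.
Dry descent to 2500 m: +9.9 × 0.8 km = +7.92°C, so T = 14.84°C.
Net change vs windward start: 14.84 − 32.2 = -17.36°C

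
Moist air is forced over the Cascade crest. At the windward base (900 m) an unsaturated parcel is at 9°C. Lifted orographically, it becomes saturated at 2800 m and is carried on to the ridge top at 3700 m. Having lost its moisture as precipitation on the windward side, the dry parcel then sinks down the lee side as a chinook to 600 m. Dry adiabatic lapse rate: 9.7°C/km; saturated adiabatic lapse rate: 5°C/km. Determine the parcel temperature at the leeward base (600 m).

16.14°C

900 → 2800 m (dry, 9.7°C/km): ΔT = -9.7 × 1.9 = -18.43°C → T = -9.43°C
2800 → 3700 m (saturated, 5°C/km): ΔT = -5 × 0.9 = -4.5°C → T = -13.93°C
3700 → 600 m (dry descent, 9.7°C/km): ΔT = +9.7 × 3.1 = +30.07°C → T = 16.14°C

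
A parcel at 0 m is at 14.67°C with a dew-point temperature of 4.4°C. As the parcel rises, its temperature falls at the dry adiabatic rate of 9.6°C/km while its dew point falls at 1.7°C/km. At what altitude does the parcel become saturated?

T and T_d converge at 9.6 − 1.7 = 7.9°C per km
Height above start = (14.67 − 4.4) / 7.9 = 1.3 km
LCL altitude = 0 m + 1300 m = 1300 m

1300 m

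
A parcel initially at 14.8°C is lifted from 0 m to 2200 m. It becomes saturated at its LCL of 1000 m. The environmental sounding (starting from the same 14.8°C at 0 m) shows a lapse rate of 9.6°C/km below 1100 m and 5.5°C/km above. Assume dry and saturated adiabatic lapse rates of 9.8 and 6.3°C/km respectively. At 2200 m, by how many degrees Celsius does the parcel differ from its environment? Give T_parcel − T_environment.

-0.75°C (parcel cooler than environment)

Parcel:
  Dry to 1000 m: -9.8 × 1 km = -9.8°C, so T = 5°C.
  Saturated to 2200 m: -6.3 × 1.2 km = -7.56°C, so T = -2.56°C.
Environment:
  Environment, lower layer to 1100 m: -9.6 × 1.1 km = -10.56°C, so T = 4.24°C.
  Environment, upper layer to 2200 m: -5.5 × 1.1 km = -6.05°C, so T = -1.81°C.
T_parcel − T_env = -2.56 − (-1.81) = -0.75°C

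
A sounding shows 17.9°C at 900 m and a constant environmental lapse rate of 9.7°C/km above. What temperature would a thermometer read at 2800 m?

From 900 m to 2800 m (environmental): cools by 9.7 × 1.9 = 18.43°C, giving -0.53°C.

-0.53°C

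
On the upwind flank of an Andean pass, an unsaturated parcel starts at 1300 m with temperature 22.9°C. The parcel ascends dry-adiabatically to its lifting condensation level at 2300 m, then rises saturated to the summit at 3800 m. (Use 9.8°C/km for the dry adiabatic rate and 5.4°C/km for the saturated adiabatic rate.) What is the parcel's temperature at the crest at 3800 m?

5°C

1300 → 2300 m (dry, 9.8°C/km): ΔT = -9.8 × 1 = -9.8°C → T = 13.1°C
2300 → 3800 m (saturated, 5.4°C/km): ΔT = -5.4 × 1.5 = -8.1°C → T = 5°C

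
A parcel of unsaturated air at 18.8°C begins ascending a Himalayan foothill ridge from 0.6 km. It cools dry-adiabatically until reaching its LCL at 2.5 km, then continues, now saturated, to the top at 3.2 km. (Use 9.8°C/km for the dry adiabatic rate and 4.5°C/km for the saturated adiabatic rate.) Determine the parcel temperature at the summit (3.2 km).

600–2500 m, dry: Δz = 1.9 km ⇒ ΔT = -18.62°C; T = 0.18°C
2500–3200 m, saturated: Δz = 0.7 km ⇒ ΔT = -3.15°C; T = -2.97°C

-2.97°C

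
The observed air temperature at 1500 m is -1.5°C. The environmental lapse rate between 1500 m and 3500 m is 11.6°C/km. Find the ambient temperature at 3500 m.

From 1500 m to 3500 m (environmental): cools by 11.6 × 2 = 23.2°C, giving -24.7°C.

-24.7°C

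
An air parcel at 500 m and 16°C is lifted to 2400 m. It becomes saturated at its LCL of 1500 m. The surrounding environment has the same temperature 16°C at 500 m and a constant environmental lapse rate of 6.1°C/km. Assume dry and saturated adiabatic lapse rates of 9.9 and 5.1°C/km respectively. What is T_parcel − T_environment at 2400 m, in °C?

Parcel:
  500–1500 m, dry: Δz = 1 km ⇒ ΔT = -9.9°C; T = 6.1°C
  1500–2400 m, saturated: Δz = 0.9 km ⇒ ΔT = -4.59°C; T = 1.51°C
Environment:
  500–2400 m, environment: Δz = 1.9 km ⇒ ΔT = -11.59°C; T = 4.41°C
T_parcel − T_env = 1.51 − 4.41 = -2.9°C

-2.9°C (parcel cooler than environment)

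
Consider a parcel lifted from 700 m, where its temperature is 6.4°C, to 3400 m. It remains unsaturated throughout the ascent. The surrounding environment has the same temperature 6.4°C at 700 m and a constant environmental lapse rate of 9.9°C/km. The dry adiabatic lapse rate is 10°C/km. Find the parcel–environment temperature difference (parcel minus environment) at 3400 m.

Parcel:
  From 700 m to 3400 m (dry): cools by 10 × 2.7 = 27°C, giving -20.6°C.
Environment:
  From 700 m to 3400 m (environment): cools by 9.9 × 2.7 = 26.73°C, giving -20.33°C.
T_parcel − T_env = -20.6 − (-20.33) = -0.27°C

-0.27°C (parcel cooler than environment)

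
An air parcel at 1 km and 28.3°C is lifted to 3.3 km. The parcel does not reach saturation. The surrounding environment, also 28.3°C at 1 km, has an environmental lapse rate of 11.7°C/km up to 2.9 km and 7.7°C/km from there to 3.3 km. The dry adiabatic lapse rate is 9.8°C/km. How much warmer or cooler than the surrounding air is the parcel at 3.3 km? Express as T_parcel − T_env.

+2.77°C (parcel warmer than environment)

Parcel:
  1000 → 3300 m (dry, 9.8°C/km): ΔT = -9.8 × 2.3 = -22.54°C → T = 5.76°C
Environment:
  1000 → 2900 m (environment, lower layer, 11.7°C/km): ΔT = -11.7 × 1.9 = -22.23°C → T = 6.07°C
  2900 → 3300 m (environment, upper layer, 7.7°C/km): ΔT = -7.7 × 0.4 = -3.08°C → T = 2.99°C
T_parcel − T_env = 5.76 − 2.99 = +2.77°C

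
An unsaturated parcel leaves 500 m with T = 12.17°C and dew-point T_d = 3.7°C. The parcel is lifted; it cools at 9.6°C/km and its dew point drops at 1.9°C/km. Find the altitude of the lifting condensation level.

1600 m

T and T_d converge at 9.6 − 1.9 = 7.7°C per km
Height above start = (12.17 − 3.7) / 7.7 = 1.1 km
LCL altitude = 500 m + 1100 m = 1600 m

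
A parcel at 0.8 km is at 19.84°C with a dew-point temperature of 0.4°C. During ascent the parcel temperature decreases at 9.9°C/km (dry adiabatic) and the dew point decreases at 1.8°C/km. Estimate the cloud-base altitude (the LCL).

3.2 km

T and T_d converge at 9.9 − 1.8 = 8.1°C per km
Height above start = (19.84 − 0.4) / 8.1 = 2.4 km
LCL altitude = 800 m + 2400 m = 3200 m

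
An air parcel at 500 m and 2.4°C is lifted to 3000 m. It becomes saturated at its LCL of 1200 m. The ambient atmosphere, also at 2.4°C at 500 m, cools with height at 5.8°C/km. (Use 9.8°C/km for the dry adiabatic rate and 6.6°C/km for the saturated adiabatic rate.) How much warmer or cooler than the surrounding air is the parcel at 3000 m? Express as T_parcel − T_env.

Parcel:
  500–1200 m, dry: Δz = 0.7 km ⇒ ΔT = -6.86°C; T = -4.46°C
  1200–3000 m, saturated: Δz = 1.8 km ⇒ ΔT = -11.88°C; T = -16.34°C
Environment:
  500–3000 m, environment: Δz = 2.5 km ⇒ ΔT = -14.5°C; T = -12.1°C
T_parcel − T_env = -16.34 − (-12.1) = -4.24°C

-4.24°C (parcel cooler than environment)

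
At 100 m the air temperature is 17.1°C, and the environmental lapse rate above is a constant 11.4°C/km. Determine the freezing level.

Height above start = (17.1 − 0) / 11.4 = 1.5 km
Altitude = 100 m + 1500 m = 1600 m

1600 m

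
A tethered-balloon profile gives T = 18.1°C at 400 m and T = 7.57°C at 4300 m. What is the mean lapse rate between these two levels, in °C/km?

Γ = −ΔT/Δz = (18.1 − 7.57) / (4300 − 400) m
  = 10.53°C / 3.9 km = 2.7°C/km

2.7°C/km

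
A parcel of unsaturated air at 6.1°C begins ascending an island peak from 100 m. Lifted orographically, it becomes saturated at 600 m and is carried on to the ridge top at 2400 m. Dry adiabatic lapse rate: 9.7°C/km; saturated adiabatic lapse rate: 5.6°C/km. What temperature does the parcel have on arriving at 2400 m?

-8.83°C

From 100 m to 600 m (dry): cools by 9.7 × 0.5 = 4.85°C, giving 1.25°C.
From 600 m to 2400 m (saturated): cools by 5.6 × 1.8 = 10.08°C, giving -8.83°C.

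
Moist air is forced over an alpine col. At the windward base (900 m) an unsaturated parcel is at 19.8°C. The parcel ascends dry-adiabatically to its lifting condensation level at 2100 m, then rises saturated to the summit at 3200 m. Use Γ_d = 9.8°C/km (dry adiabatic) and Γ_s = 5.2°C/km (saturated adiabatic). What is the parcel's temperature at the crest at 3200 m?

2.32°C

900–2100 m, dry: Δz = 1.2 km ⇒ ΔT = -11.76°C; T = 8.04°C
2100–3200 m, saturated: Δz = 1.1 km ⇒ ΔT = -5.72°C; T = 2.32°C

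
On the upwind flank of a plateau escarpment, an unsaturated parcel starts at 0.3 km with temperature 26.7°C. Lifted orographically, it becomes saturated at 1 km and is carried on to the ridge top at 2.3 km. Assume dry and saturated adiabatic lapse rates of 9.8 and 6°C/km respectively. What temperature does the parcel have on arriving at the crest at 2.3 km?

Dry to 1000 m: -9.8 × 0.7 km = -6.86°C, so T = 19.84°C.
Saturated to 2300 m: -6 × 1.3 km = -7.8°C, so T = 12.04°C.

12.04°C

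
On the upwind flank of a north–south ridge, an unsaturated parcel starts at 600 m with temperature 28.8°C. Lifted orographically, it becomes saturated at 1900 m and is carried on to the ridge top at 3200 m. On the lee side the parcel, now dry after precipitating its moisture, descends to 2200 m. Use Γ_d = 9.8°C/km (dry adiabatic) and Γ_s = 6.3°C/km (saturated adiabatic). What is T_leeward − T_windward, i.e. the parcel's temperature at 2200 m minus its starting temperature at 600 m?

-11.13°C

600 → 1900 m (dry, 9.8°C/km): ΔT = -9.8 × 1.3 = -12.74°C → T = 16.06°C
1900 → 3200 m (saturated, 6.3°C/km): ΔT = -6.3 × 1.3 = -8.19°C → T = 7.87°C
3200 → 2200 m (dry descent, 9.8°C/km): ΔT = +9.8 × 1 = +9.8°C → T = 17.67°C
Net change vs windward start: 17.67 − 28.8 = -11.13°C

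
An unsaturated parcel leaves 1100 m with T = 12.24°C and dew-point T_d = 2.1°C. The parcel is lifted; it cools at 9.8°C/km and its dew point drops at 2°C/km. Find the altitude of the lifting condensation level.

T and T_d converge at 9.8 − 2 = 7.8°C per km
Height above start = (12.24 − 2.1) / 7.8 = 1.3 km
LCL altitude = 1100 m + 1300 m = 2400 m

2400 m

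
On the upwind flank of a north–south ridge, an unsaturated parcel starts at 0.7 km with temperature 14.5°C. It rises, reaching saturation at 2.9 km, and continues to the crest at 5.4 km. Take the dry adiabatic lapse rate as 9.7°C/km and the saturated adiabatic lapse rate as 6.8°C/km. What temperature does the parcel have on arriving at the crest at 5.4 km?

Dry to 2900 m: -9.7 × 2.2 km = -21.34°C, so T = -6.84°C.
Saturated to 5400 m: -6.8 × 2.5 km = -17°C, so T = -23.84°C.

-23.84°C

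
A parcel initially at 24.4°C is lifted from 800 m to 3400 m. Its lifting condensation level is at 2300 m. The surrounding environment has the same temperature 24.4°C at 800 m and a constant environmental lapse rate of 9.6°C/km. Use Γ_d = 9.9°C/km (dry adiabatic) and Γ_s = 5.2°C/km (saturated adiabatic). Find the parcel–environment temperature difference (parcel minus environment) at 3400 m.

Parcel:
  From 800 m to 2300 m (dry): cools by 9.9 × 1.5 = 14.85°C, giving 9.55°C.
  From 2300 m to 3400 m (saturated): cools by 5.2 × 1.1 = 5.72°C, giving 3.83°C.
Environment:
  From 800 m to 3400 m (environment): cools by 9.6 × 2.6 = 24.96°C, giving -0.56°C.
T_parcel − T_env = 3.83 − (-0.56) = +4.39°C

+4.39°C (parcel warmer than environment)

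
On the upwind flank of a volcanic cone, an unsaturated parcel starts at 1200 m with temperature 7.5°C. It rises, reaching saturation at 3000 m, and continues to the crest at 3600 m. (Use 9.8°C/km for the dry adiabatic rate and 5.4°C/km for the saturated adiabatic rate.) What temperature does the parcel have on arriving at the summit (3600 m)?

From 1200 m to 3000 m (dry): cools by 9.8 × 1.8 = 17.64°C, giving -10.14°C.
From 3000 m to 3600 m (saturated): cools by 5.4 × 0.6 = 3.24°C, giving -13.38°C.

-13.38°C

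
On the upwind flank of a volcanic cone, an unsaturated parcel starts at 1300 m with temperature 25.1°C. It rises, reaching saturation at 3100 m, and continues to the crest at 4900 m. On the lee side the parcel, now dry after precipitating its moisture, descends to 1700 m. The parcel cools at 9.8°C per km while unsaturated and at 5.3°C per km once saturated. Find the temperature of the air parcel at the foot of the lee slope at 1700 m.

29.28°C

1300–3100 m, dry: Δz = 1.8 km ⇒ ΔT = -17.64°C; T = 7.46°C
3100–4900 m, saturated: Δz = 1.8 km ⇒ ΔT = -9.54°C; T = -2.08°C
4900–1700 m, dry descent: Δz = 3.2 km ⇒ ΔT = +31.36°C; T = 29.28°C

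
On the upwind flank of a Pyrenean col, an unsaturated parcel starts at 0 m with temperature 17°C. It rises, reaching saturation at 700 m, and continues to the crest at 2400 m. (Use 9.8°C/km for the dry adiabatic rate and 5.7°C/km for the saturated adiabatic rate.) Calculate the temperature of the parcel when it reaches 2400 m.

From 0 m to 700 m (dry): cools by 9.8 × 0.7 = 6.86°C, giving 10.14°C.
From 700 m to 2400 m (saturated): cools by 5.7 × 1.7 = 9.69°C, giving 0.45°C.

0.45°C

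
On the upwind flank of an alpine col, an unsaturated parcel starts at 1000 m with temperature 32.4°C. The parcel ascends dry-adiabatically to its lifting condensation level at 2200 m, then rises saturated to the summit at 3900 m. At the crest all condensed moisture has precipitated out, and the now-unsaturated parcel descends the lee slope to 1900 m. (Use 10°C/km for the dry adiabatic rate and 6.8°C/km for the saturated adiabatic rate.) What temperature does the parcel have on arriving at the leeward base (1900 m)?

1000 → 2200 m (dry, 10°C/km): ΔT = -10 × 1.2 = -12°C → T = 20.4°C
2200 → 3900 m (saturated, 6.8°C/km): ΔT = -6.8 × 1.7 = -11.56°C → T = 8.84°C
3900 → 1900 m (dry descent, 10°C/km): ΔT = +10 × 2 = +20°C → T = 28.84°C

28.84°C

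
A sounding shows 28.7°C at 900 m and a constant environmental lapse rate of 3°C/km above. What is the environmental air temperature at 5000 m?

16.4°C

900 → 5000 m (environmental, 3°C/km): ΔT = -3 × 4.1 = -12.3°C → T = 16.4°C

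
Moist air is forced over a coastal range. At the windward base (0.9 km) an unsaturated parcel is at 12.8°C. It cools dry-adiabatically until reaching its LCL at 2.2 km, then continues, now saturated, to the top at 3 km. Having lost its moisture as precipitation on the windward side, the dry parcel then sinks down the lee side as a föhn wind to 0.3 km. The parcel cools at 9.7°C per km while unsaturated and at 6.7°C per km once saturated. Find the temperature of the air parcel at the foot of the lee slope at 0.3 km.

From 900 m to 2200 m (dry): cools by 9.7 × 1.3 = 12.61°C, giving 0.19°C.
From 2200 m to 3000 m (saturated): cools by 6.7 × 0.8 = 5.36°C, giving -5.17°C.
From 3000 m to 300 m (dry descent): warms by 9.7 × 2.7 = 26.19°C, giving 21.02°C.

21.02°C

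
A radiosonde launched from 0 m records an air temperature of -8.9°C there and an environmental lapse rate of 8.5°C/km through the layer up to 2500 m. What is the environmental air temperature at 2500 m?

-30.15°C

0 → 2500 m (environmental, 8.5°C/km): ΔT = -8.5 × 2.5 = -21.25°C → T = -30.15°C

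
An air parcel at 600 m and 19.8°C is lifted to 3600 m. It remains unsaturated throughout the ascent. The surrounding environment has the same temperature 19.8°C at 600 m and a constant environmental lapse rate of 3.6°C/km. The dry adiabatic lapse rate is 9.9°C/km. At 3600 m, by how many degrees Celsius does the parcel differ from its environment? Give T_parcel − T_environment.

-18.9°C (parcel cooler than environment)

Parcel:
  600–3600 m, dry: Δz = 3 km ⇒ ΔT = -29.7°C; T = -9.9°C
Environment:
  600–3600 m, environment: Δz = 3 km ⇒ ΔT = -10.8°C; T = 9°C
T_parcel − T_env = -9.9 − 9 = -18.9°C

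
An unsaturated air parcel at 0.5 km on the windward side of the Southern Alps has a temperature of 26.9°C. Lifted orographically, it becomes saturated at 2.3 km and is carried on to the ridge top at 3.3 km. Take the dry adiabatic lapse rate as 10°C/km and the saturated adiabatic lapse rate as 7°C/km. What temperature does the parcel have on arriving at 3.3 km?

500–2300 m, dry: Δz = 1.8 km ⇒ ΔT = -18°C; T = 8.9°C
2300–3300 m, saturated: Δz = 1 km ⇒ ΔT = -7°C; T = 1.9°C

1.9°C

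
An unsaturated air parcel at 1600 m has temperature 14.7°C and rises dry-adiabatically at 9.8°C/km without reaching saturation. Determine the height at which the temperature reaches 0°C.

Height above start = (14.7 − 0) / 9.8 = 1.5 km
Altitude = 1600 m + 1500 m = 3100 m

3100 m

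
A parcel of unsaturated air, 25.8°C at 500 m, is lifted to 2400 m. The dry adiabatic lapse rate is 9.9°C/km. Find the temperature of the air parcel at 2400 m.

Dry adiabatic to 2400 m: -9.9 × 1.9 km = -18.81°C, so T = 6.99°C.

6.99°C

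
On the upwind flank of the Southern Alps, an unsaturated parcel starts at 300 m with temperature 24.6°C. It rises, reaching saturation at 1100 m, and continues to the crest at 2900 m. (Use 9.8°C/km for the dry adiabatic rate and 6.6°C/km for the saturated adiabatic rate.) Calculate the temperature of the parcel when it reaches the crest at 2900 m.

Dry to 1100 m: -9.8 × 0.8 km = -7.84°C, so T = 16.76°C.
Saturated to 2900 m: -6.6 × 1.8 km = -11.88°C, so T = 4.88°C.

4.88°C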